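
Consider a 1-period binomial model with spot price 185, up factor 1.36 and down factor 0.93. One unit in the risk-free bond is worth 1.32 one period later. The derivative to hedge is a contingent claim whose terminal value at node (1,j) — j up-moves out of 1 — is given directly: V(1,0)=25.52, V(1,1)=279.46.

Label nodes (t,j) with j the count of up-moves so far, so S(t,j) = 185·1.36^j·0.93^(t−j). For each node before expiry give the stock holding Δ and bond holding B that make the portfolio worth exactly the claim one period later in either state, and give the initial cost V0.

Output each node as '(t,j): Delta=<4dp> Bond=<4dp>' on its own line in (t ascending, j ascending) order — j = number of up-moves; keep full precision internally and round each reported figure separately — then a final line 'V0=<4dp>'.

Risk-neutral probability p* = (R−d)/(u−d) = (1.32−0.93)/(1.36−0.93) = 0.9070.
Terminal values V(1,·): V(1,0)=25.5200, V(1,1)=279.4600
  t=0,j=0: stock 185.0000 → up 251.6000 (V=279.4600), down 172.0500 (V=25.5200). Price 193.8164; hedge Δ=3.1922, bond B=-396.7417.
Self-financing check: at every node Δ·S+B equals the discounted successor values.

(0,0): Delta=3.1922 Bond=-396.7417
V0=193.8164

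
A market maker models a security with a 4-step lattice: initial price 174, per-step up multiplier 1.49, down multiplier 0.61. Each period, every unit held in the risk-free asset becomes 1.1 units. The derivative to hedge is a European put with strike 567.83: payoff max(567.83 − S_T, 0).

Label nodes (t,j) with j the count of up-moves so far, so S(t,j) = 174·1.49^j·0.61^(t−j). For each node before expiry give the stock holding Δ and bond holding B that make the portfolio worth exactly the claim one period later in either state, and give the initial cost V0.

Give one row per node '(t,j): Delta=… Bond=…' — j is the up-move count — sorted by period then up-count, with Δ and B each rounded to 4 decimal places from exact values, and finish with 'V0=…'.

Under the risk-neutral measure, an up-move has probability p* = (R−d)/(u−d) = 0.5568 and values discount at R = 1.1.
Terminal values V(4,·): V(4,0)=543.7382, V(4,1)=508.9829, V(4,2)=424.0887, V(4,3)=216.7243, V(4,4)=0.0000
Node (3,0) S=39.4947: V=(p*·508.9829+(1−p*)·543.7382)/1.1=476.7144; Δ=(508.9829−543.7382)/(58.8471−24.0918)=-1.0000; B=V−Δ·S=516.2091
Node (3,1) S=96.4706: V=(p*·424.0887+(1−p*)·508.9829)/1.1=419.7384; Δ=(424.0887−508.9829)/(143.7413−58.8471)=-1.0000; B=V−Δ·S=516.2091
Node (3,2) S=235.6414: V=(p*·216.7243+(1−p*)·424.0887)/1.1=280.5677; Δ=(216.7243−424.0887)/(351.1057−143.7413)=-1.0000; B=V−Δ·S=516.2091
Node (3,3) S=575.5831: V=(p*·0.0000+(1−p*)·216.7243)/1.1=87.3166; Δ=(0.0000−216.7243)/(857.6189−351.1057)=-0.4279; B=V−Δ·S=333.5942
Node (2,0) S=64.7454: V=(p*·419.7384+(1−p*)·476.7144)/1.1=404.5356; Δ=(419.7384−476.7144)/(96.4706−39.4947)=-1.0000; B=V−Δ·S=469.2810
Node (2,1) S=158.1486: V=(p*·280.5677+(1−p*)·419.7384)/1.1=311.1324; Δ=(280.5677−419.7384)/(235.6414−96.4706)=-1.0000; B=V−Δ·S=469.2810
Node (2,2) S=386.2974: V=(p*·87.3166+(1−p*)·280.5677)/1.1=157.2382; Δ=(87.3166−280.5677)/(575.5831−235.6414)=-0.5685; B=V−Δ·S=376.8416
Node (1,0) S=106.1400: V=(p*·311.1324+(1−p*)·404.5356)/1.1=320.4791; Δ=(311.1324−404.5356)/(158.1486−64.7454)=-1.0000; B=V−Δ·S=426.6191
Node (1,1) S=259.2600: V=(p*·157.2382+(1−p*)·311.1324)/1.1=204.9466; Δ=(157.2382−311.1324)/(386.2974−158.1486)=-0.6745; B=V−Δ·S=379.8264
Node (0,0) S=174.0000: V=(p*·204.9466+(1−p*)·320.4791)/1.1=232.8623; Δ=(204.9466−320.4791)/(259.2600−106.1400)=-0.7545; B=V−Δ·S=364.1492
The time-0 hedge costs 232.8623, which is the no-arbitrage price.

(0,0): Delta=-0.7545 Bond=364.1492
(1,0): Delta=-1.0000 Bond=426.6191
(1,1): Delta=-0.6745 Bond=379.8264
(2,0): Delta=-1.0000 Bond=469.2810
(2,1): Delta=-1.0000 Bond=469.2810
(2,2): Delta=-0.5685 Bond=376.8416
(3,0): Delta=-1.0000 Bond=516.2091
(3,1): Delta=-1.0000 Bond=516.2091
(3,2): Delta=-1.0000 Bond=516.2091
(3,3): Delta=-0.4279 Bond=333.5942
V0=232.8623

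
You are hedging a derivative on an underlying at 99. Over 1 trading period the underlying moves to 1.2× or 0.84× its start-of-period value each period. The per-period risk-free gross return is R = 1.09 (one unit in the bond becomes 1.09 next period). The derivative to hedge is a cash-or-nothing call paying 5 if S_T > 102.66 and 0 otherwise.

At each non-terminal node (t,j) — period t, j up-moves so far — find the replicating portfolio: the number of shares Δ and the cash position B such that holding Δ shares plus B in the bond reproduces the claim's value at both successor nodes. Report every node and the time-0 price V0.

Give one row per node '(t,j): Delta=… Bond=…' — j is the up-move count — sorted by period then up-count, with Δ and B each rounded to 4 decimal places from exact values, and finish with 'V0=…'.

(0,0): Delta=0.1403 Bond=-10.7034
V0=3.1855

The replicating-portfolio and risk-neutral prices coincide; use p* = (1.09−0.84)/(1.2−0.84) = 0.6944 for the latter.
Terminal payoffs: V(1,0)=0.0000, V(1,1)=5.0000
  t=0,j=0: stock 99.0000 → up 118.8000 (V=5.0000), down 83.1600 (V=0.0000). Price 3.1855; hedge Δ=0.1403, bond B=-10.7034.
Check: Δ(0,0)·S0 + B(0,0) = 3.1855 = V0.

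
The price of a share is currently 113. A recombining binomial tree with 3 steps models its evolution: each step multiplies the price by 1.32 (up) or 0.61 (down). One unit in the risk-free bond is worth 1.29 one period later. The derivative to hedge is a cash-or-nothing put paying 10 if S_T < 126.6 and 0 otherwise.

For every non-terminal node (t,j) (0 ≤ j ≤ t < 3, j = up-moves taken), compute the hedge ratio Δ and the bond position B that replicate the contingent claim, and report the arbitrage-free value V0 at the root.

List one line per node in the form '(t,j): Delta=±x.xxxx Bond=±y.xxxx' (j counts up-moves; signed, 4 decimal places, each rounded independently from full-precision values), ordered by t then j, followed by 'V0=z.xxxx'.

(0,0): Delta=-0.0687 Bond=8.3295
(1,0): Delta=0.0000 Bond=6.0093
(1,1): Delta=-0.0701 Bond=10.9540
(2,0): Delta=0.0000 Bond=7.7519
(2,1): Delta=0.0000 Bond=7.7519
(2,2): Delta=-0.0715 Bond=14.4121
V0=0.5659

No-arbitrage ⇒ martingale measure with p* = (R−d)/(u−d) = 0.9577.
Terminal values V(3,·): V(3,0)=10.0000, V(3,1)=10.0000, V(3,2)=10.0000, V(3,3)=0.0000
(2,0): S=42.0473. Δ = (V_up−V_dn)/(S_up−S_dn) = (10.0000−10.0000)/(55.5024−25.6489) = 0.0000. V = [p*·10.0000 + (1−p*)·10.0000]/1.29 = 7.7519. B = V − Δ·S = 7.7519.
(2,1): S=90.9876. Δ = (V_up−V_dn)/(S_up−S_dn) = (10.0000−10.0000)/(120.1036−55.5024) = 0.0000. V = [p*·10.0000 + (1−p*)·10.0000]/1.29 = 7.7519. B = V − Δ·S = 7.7519.
(2,2): S=196.8912. Δ = (V_up−V_dn)/(S_up−S_dn) = (0.0000−10.0000)/(259.8964−120.1036) = -0.0715. V = [p*·0.0000 + (1−p*)·10.0000]/1.29 = 0.3275. B = V − Δ·S = 14.4121.
(1,0): S=68.9300. Δ = (V_up−V_dn)/(S_up−S_dn) = (7.7519−7.7519)/(90.9876−42.0473) = 0.0000. V = [p*·7.7519 + (1−p*)·7.7519]/1.29 = 6.0093. B = V − Δ·S = 6.0093.
(1,1): S=149.1600. Δ = (V_up−V_dn)/(S_up−S_dn) = (0.3275−7.7519)/(196.8912−90.9876) = -0.0701. V = [p*·0.3275 + (1−p*)·7.7519]/1.29 = 0.4971. B = V − Δ·S = 10.9540.
(0,0): S=113.0000. Δ = (V_up−V_dn)/(S_up−S_dn) = (0.4971−6.0093)/(149.1600−68.9300) = -0.0687. V = [p*·0.4971 + (1−p*)·6.0093]/1.29 = 0.5659. B = V − Δ·S = 8.3295.
The time-0 hedge costs 0.5659, which is the no-arbitrage price.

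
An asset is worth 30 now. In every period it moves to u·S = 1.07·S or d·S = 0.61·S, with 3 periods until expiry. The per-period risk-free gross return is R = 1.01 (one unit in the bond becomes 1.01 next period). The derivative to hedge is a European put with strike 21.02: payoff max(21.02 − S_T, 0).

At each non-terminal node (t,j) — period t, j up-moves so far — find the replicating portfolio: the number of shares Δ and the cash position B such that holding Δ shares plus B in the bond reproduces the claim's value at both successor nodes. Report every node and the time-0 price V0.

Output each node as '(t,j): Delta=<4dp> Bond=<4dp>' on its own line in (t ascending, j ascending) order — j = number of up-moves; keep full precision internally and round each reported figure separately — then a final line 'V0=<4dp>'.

Risk-neutral probability p* = (R−d)/(u−d) = (1.01−0.61)/(1.07−0.61) = 0.8696.
Payoff layer (t=3): V(3,0)=14.2106, V(3,1)=9.0756, V(3,2)=0.0683, V(3,3)=0.0000
(2,0): S=11.1630. Δ = (V_up−V_dn)/(S_up−S_dn) = (9.0756−14.2106)/(11.9444−6.8094) = -1.0000. V = [p*·9.0756 + (1−p*)·14.2106]/1.01 = 9.6489. B = V − Δ·S = 20.8119.
(2,1): S=19.5810. Δ = (V_up−V_dn)/(S_up−S_dn) = (0.0683−9.0756)/(20.9517−11.9444) = -1.0000. V = [p*·0.0683 + (1−p*)·9.0756]/1.01 = 1.2309. B = V − Δ·S = 20.8119.
(2,2): S=34.3470. Δ = (V_up−V_dn)/(S_up−S_dn) = (0.0000−0.0683)/(36.7513−20.9517) = -0.0043. V = [p*·0.0000 + (1−p*)·0.0683]/1.01 = 0.0088. B = V − Δ·S = 0.1574.
(1,0): S=18.3000. Δ = (V_up−V_dn)/(S_up−S_dn) = (1.2309−9.6489)/(19.5810−11.1630) = -1.0000. V = [p*·1.2309 + (1−p*)·9.6489]/1.01 = 2.3058. B = V − Δ·S = 20.6058.
(1,1): S=32.1000. Δ = (V_up−V_dn)/(S_up−S_dn) = (0.0088−1.2309)/(34.3470−19.5810) = -0.0828. V = [p*·0.0088 + (1−p*)·1.2309]/1.01 = 0.1666. B = V − Δ·S = 2.8232.
(0,0): S=30.0000. Δ = (V_up−V_dn)/(S_up−S_dn) = (0.1666−2.3058)/(32.1000−18.3000) = -0.1550. V = [p*·0.1666 + (1−p*)·2.3058]/1.01 = 0.4412. B = V − Δ·S = 5.0918.
Each (Δ,B) replicates both successor values, so the strategy is self-financing and V0 is arbitrage-free.

(0,0): Delta=-0.1550 Bond=5.0918
(1,0): Delta=-1.0000 Bond=20.6058
(1,1): Delta=-0.0828 Bond=2.8232
(2,0): Delta=-1.0000 Bond=20.8119
(2,1): Delta=-1.0000 Bond=20.8119
(2,2): Delta=-0.0043 Bond=0.1574
V0=0.4412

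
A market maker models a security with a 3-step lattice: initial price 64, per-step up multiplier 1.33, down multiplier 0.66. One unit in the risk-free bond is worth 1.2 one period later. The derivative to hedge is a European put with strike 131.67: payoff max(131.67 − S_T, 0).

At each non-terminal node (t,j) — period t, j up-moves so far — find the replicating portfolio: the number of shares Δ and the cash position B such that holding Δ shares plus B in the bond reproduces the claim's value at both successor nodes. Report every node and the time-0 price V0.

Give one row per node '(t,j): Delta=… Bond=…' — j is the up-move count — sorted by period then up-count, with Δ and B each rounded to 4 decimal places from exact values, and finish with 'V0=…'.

No-arbitrage ⇒ martingale measure with p* = (R−d)/(u−d) = 0.8060.
Terminal values V(3,·): V(3,0)=113.2703, V(3,1)=94.5917, V(3,2)=56.9517, V(3,3)=0.0000
  t=2,j=0: stock 27.8784 → up 37.0783 (V=94.5917), down 18.3997 (V=113.2703). Price 81.8466; hedge Δ=-1.0000, bond B=109.7250.
  t=2,j=1: stock 56.1792 → up 74.7183 (V=56.9517), down 37.0783 (V=94.5917). Price 53.5458; hedge Δ=-1.0000, bond B=109.7250.
  t=2,j=2: stock 113.2096 → up 150.5688 (V=0.0000), down 74.7183 (V=56.9517). Price 9.2086; hedge Δ=-0.7508, bond B=94.2111.
  t=1,j=0: stock 42.2400 → up 56.1792 (V=53.5458), down 27.8784 (V=81.8466). Price 49.1975; hedge Δ=-1.0000, bond B=91.4375.
  t=1,j=1: stock 85.1200 → up 113.2096 (V=9.2086), down 56.1792 (V=53.5458). Price 14.8428; hedge Δ=-0.7774, bond B=81.0177.
  t=0,j=0: stock 64.0000 → up 85.1200 (V=14.8428), down 42.2400 (V=49.1975). Price 17.9239; hedge Δ=-0.8012, bond B=69.1995.
Check: Δ(0,0)·S0 + B(0,0) = 17.9239 = V0.

(0,0): Delta=-0.8012 Bond=69.1995
(1,0): Delta=-1.0000 Bond=91.4375
(1,1): Delta=-0.7774 Bond=81.0177
(2,0): Delta=-1.0000 Bond=109.7250
(2,1): Delta=-1.0000 Bond=109.7250
(2,2): Delta=-0.7508 Bond=94.2111
V0=17.9239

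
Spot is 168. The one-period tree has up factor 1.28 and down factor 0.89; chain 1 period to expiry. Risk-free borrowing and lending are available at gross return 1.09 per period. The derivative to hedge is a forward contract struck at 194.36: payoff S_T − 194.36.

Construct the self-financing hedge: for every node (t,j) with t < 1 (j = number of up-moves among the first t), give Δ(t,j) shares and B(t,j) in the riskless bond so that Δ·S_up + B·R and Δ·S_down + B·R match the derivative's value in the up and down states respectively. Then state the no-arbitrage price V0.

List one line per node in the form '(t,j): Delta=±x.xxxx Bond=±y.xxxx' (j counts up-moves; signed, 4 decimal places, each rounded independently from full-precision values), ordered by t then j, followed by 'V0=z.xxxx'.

(0,0): Delta=1.0000 Bond=-178.3119
V0=-10.3119

Risk-neutral probability p* = (R−d)/(u−d) = (1.09−0.89)/(1.28−0.89) = 0.5128.
Payoff layer (t=1): V(1,0)=-44.8400, V(1,1)=20.6800
(0,0): S=168.0000. Δ = (V_up−V_dn)/(S_up−S_dn) = (20.6800−-44.8400)/(215.0400−149.5200) = 1.0000. V = [p*·20.6800 + (1−p*)·-44.8400]/1.09 = -10.3119. B = V − Δ·S = -178.3119.
Each (Δ,B) replicates both successor values, so the strategy is self-financing and V0 is arbitrage-free.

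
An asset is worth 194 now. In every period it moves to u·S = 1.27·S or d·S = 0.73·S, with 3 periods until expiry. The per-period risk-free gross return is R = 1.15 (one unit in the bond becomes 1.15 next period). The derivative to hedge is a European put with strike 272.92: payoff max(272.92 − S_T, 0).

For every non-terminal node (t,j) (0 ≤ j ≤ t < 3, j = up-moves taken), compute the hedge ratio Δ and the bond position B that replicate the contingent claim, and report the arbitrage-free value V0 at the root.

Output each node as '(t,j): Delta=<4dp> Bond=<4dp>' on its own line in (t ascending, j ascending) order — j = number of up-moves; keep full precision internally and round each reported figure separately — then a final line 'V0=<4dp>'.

No-arbitrage ⇒ martingale measure with p* = (R−d)/(u−d) = 0.7778.
Terminal values V(3,·): V(3,0)=197.4507, V(3,1)=141.6241, V(3,2)=44.5011, V(3,3)=0.0000
Node (2,0) S=103.3826: V=(p*·141.6241+(1−p*)·197.4507)/1.15=133.9391; Δ=(141.6241−197.4507)/(131.2959−75.4693)=-1.0000; B=V−Δ·S=237.3217
Node (2,1) S=179.8574: V=(p*·44.5011+(1−p*)·141.6241)/1.15=57.4643; Δ=(44.5011−141.6241)/(228.4189−131.2959)=-1.0000; B=V−Δ·S=237.3217
Node (2,2) S=312.9026: V=(p*·0.0000+(1−p*)·44.5011)/1.15=8.5992; Δ=(0.0000−44.5011)/(397.3863−228.4189)=-0.2634; B=V−Δ·S=91.0087
Node (1,0) S=141.6200: V=(p*·57.4643+(1−p*)·133.9391)/1.15=64.7467; Δ=(57.4643−133.9391)/(179.8574−103.3826)=-1.0000; B=V−Δ·S=206.3667
Node (1,1) S=246.3800: V=(p*·8.5992+(1−p*)·57.4643)/1.15=16.9201; Δ=(8.5992−57.4643)/(312.9026−179.8574)=-0.3673; B=V−Δ·S=107.4110
Node (0,0) S=194.0000: V=(p*·16.9201+(1−p*)·64.7467)/1.15=23.9550; Δ=(16.9201−64.7467)/(246.3800−141.6200)=-0.4565; B=V−Δ·S=112.5228
Check: Δ(0,0)·S0 + B(0,0) = 23.9550 = V0.

(0,0): Delta=-0.4565 Bond=112.5228
(1,0): Delta=-1.0000 Bond=206.3667
(1,1): Delta=-0.3673 Bond=107.4110
(2,0): Delta=-1.0000 Bond=237.3217
(2,1): Delta=-1.0000 Bond=237.3217
(2,2): Delta=-0.2634 Bond=91.0087
V0=23.9550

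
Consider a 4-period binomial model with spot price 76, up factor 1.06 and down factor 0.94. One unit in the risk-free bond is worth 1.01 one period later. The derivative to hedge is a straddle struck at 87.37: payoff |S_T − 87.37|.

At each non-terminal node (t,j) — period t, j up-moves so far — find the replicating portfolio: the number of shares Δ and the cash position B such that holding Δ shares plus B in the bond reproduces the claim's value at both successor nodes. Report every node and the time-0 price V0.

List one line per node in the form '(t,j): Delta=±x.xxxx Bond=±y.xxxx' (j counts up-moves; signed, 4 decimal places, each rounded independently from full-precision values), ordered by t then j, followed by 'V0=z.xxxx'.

(0,0): Delta=-0.6376 Bond=58.3255
(1,0): Delta=-1.0000 Bond=84.8005
(1,1): Delta=-0.4080 Bond=40.4146
(2,0): Delta=-1.0000 Bond=85.6485
(2,1): Delta=-1.0000 Bond=85.6485
(2,2): Delta=-0.0330 Bond=8.7975
(3,0): Delta=-1.0000 Bond=86.5050
(3,1): Delta=-1.0000 Bond=86.5050
(3,2): Delta=-1.0000 Bond=86.5050
(3,3): Delta=0.5795 Bond=-46.5570
V0=9.8699

Since d<R<u, set p* = (R−d)/(u−d) = 0.5833; price each node as the discounted p*-expectation of its children.
Terminal values V(4,·): V(4,0)=28.0331, V(4,1)=20.4582, V(4,2)=11.9162, V(4,3)=2.2838, V(4,4)=8.5782
  t=3,j=0: stock 63.1244 → up 66.9118 (V=20.4582), down 59.3369 (V=28.0331). Price 23.3806; hedge Δ=-1.0000, bond B=86.5050.
  t=3,j=1: stock 71.1828 → up 75.4538 (V=11.9162), down 66.9118 (V=20.4582). Price 15.3221; hedge Δ=-1.0000, bond B=86.5050.
  t=3,j=2: stock 80.2700 → up 85.0862 (V=2.2838), down 75.4538 (V=11.9162). Price 6.2350; hedge Δ=-1.0000, bond B=86.5050.
  t=3,j=3: stock 90.5172 → up 95.9482 (V=8.5782), down 85.0862 (V=2.2838). Price 5.8966; hedge Δ=0.5795, bond B=-46.5570.
  t=2,j=0: stock 67.1536 → up 71.1828 (V=15.3221), down 63.1244 (V=23.3806). Price 18.4949; hedge Δ=-1.0000, bond B=85.6485.
  t=2,j=1: stock 75.7264 → up 80.2700 (V=6.2350), down 71.1828 (V=15.3221). Price 9.9221; hedge Δ=-1.0000, bond B=85.6485.
  t=2,j=2: stock 85.3936 → up 90.5172 (V=5.8966), down 80.2700 (V=6.2350). Price 5.9778; hedge Δ=-0.0330, bond B=8.7975.
  t=1,j=0: stock 71.4400 → up 75.7264 (V=9.9221), down 67.1536 (V=18.4949). Price 13.3605; hedge Δ=-1.0000, bond B=84.8005.
  t=1,j=1: stock 80.5600 → up 85.3936 (V=5.9778), down 75.7264 (V=9.9221). Price 7.5458; hedge Δ=-0.4080, bond B=40.4146.
  t=0,j=0: stock 76.0000 → up 80.5600 (V=7.5458), down 71.4400 (V=13.3605). Price 9.8699; hedge Δ=-0.6376, bond B=58.3255.
Each (Δ,B) replicates both successor values, so the strategy is self-financing and V0 is arbitrage-free.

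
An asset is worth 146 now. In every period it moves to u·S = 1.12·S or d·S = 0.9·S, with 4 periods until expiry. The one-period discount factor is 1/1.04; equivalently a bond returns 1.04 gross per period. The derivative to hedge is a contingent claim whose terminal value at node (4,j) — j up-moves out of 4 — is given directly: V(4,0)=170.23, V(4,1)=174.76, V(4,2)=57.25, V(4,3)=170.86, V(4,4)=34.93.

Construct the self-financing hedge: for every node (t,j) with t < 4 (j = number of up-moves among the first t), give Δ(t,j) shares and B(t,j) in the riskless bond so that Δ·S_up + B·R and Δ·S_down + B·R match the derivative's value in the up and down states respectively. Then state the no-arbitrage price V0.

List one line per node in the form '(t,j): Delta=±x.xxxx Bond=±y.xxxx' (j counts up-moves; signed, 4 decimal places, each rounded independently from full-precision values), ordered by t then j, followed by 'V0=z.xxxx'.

Risk-neutral probability p* = (R−d)/(u−d) = (1.04−0.9)/(1.12−0.9) = 0.6364.
At expiry t=4: V(4,0)=170.2300, V(4,1)=174.7600, V(4,2)=57.2500, V(4,3)=170.8600, V(4,4)=34.9300
Node (3,0) S=106.4340: V=(p*·174.7600+(1−p*)·170.2300)/1.04=166.4545; Δ=(174.7600−170.2300)/(119.2061−95.7906)=0.1935; B=V−Δ·S=145.8636
Node (3,1) S=132.4512: V=(p*·57.2500+(1−p*)·174.7600)/1.04=96.1355; Δ=(57.2500−174.7600)/(148.3453−119.2061)=-4.0327; B=V−Δ·S=630.2719
Node (3,2) S=164.8282: V=(p*·170.8600+(1−p*)·57.2500)/1.04=124.5647; Δ=(170.8600−57.2500)/(184.6075−148.3453)=3.1330; B=V−Δ·S=-391.8444
Node (3,3) S=205.1195: V=(p*·34.9300+(1−p*)·170.8600)/1.04=81.1145; Δ=(34.9300−170.8600)/(229.7338−184.6075)=-3.0122; B=V−Δ·S=698.9781
Node (2,0) S=118.2600: V=(p*·96.1355+(1−p*)·166.4545)/1.04=117.0251; Δ=(96.1355−166.4545)/(132.4512−106.4340)=-2.7028; B=V−Δ·S=436.6571
Node (2,1) S=147.1680: V=(p*·124.5647+(1−p*)·96.1355)/1.04=109.8335; Δ=(124.5647−96.1355)/(164.8282−132.4512)=0.8781; B=V−Δ·S=-19.3902
Node (2,2) S=183.1424: V=(p*·81.1145+(1−p*)·124.5647)/1.04=93.1871; Δ=(81.1145−124.5647)/(205.1195−164.8282)=-1.0784; B=V−Δ·S=290.6879
Node (1,0) S=131.4000: V=(p*·109.8335+(1−p*)·117.0251)/1.04=108.1236; Δ=(109.8335−117.0251)/(147.1680−118.2600)=-0.2488; B=V−Δ·S=140.8127
Node (1,1) S=163.5200: V=(p*·93.1871+(1−p*)·109.8335)/1.04=95.4234; Δ=(93.1871−109.8335)/(183.1424−147.1680)=-0.4627; B=V−Δ·S=171.0887
Node (0,0) S=146.0000: V=(p*·95.4234+(1−p*)·108.1236)/1.04=96.1939; Δ=(95.4234−108.1236)/(163.5200−131.4000)=-0.3954; B=V−Δ·S=153.9223
Each (Δ,B) replicates both successor values, so the strategy is self-financing and V0 is arbitrage-free.

(0,0): Delta=-0.3954 Bond=153.9223
(1,0): Delta=-0.2488 Bond=140.8127
(1,1): Delta=-0.4627 Bond=171.0887
(2,0): Delta=-2.7028 Bond=436.6571
(2,1): Delta=0.8781 Bond=-19.3902
(2,2): Delta=-1.0784 Bond=290.6879
(3,0): Delta=0.1935 Bond=145.8636
(3,1): Delta=-4.0327 Bond=630.2719
(3,2): Delta=3.1330 Bond=-391.8444
(3,3): Delta=-3.0122 Bond=698.9781
V0=96.1939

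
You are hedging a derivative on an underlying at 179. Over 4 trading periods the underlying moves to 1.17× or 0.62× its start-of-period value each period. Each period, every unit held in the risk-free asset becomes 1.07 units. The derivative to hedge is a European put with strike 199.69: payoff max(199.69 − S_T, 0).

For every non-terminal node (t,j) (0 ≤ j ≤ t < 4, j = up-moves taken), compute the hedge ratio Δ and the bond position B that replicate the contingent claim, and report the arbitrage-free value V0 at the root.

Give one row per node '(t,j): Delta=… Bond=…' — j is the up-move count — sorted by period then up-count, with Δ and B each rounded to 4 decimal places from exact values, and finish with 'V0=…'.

No-arbitrage ⇒ martingale measure with p* = (R−d)/(u−d) = 0.8182.
Terminal payoffs: V(4,0)=173.2404, V(4,1)=149.7770, V(4,2)=105.4993, V(4,3)=21.9430, V(4,4)=0.0000
Node (3,0) S=42.6607: V=(p*·149.7770+(1−p*)·173.2404)/1.07=143.9655; Δ=(149.7770−173.2404)/(49.9130−26.4496)=-1.0000; B=V−Δ·S=186.6262
Node (3,1) S=80.5049: V=(p*·105.4993+(1−p*)·149.7770)/1.07=106.1213; Δ=(105.4993−149.7770)/(94.1907−49.9130)=-1.0000; B=V−Δ·S=186.6262
Node (3,2) S=151.9205: V=(p*·21.9430+(1−p*)·105.4993)/1.07=34.7056; Δ=(21.9430−105.4993)/(177.7470−94.1907)=-1.0000; B=V−Δ·S=186.6262
Node (3,3) S=286.6887: V=(p*·0.0000+(1−p*)·21.9430)/1.07=3.7286; Δ=(0.0000−21.9430)/(335.4258−177.7470)=-0.1392; B=V−Δ·S=43.6250
Node (2,0) S=68.8076: V=(p*·106.1213+(1−p*)·143.9655)/1.07=105.6094; Δ=(106.1213−143.9655)/(80.5049−42.6607)=-1.0000; B=V−Δ·S=174.4170
Node (2,1) S=129.8466: V=(p*·34.7056+(1−p*)·106.1213)/1.07=44.5704; Δ=(34.7056−106.1213)/(151.9205−80.5049)=-1.0000; B=V−Δ·S=174.4170
Node (2,2) S=245.0331: V=(p*·3.7286+(1−p*)·34.7056)/1.07=8.7484; Δ=(3.7286−34.7056)/(286.6887−151.9205)=-0.2299; B=V−Δ·S=65.0703
Node (1,0) S=110.9800: V=(p*·44.5704+(1−p*)·105.6094)/1.07=52.0265; Δ=(44.5704−105.6094)/(129.8466−68.8076)=-1.0000; B=V−Δ·S=163.0065
Node (1,1) S=209.4300: V=(p*·8.7484+(1−p*)·44.5704)/1.07=14.2631; Δ=(8.7484−44.5704)/(245.0331−129.8466)=-0.3110; B=V−Δ·S=79.3939
Node (0,0) S=179.0000: V=(p*·14.2631+(1−p*)·52.0265)/1.07=19.7469; Δ=(14.2631−52.0265)/(209.4300−110.9800)=-0.3836; B=V−Δ·S=88.4077
Self-financing check: at every node Δ·S+B equals the discounted successor values.

(0,0): Delta=-0.3836 Bond=88.4077
(1,0): Delta=-1.0000 Bond=163.0065
(1,1): Delta=-0.3110 Bond=79.3939
(2,0): Delta=-1.0000 Bond=174.4170
(2,1): Delta=-1.0000 Bond=174.4170
(2,2): Delta=-0.2299 Bond=65.0703
(3,0): Delta=-1.0000 Bond=186.6262
(3,1): Delta=-1.0000 Bond=186.6262
(3,2): Delta=-1.0000 Bond=186.6262
(3,3): Delta=-0.1392 Bond=43.6250
V0=19.7469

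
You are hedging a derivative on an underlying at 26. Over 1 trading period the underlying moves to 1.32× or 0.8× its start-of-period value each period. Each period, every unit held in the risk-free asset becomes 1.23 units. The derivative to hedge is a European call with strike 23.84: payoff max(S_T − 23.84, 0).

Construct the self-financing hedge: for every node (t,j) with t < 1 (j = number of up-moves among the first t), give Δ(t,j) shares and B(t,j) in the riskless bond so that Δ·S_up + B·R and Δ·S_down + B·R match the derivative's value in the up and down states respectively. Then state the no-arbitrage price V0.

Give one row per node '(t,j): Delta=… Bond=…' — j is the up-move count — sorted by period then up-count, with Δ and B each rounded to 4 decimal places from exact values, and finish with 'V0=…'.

Risk-neutral probability p* = (R−d)/(u−d) = (1.23−0.8)/(1.32−0.8) = 0.8269.
At expiry t=1: V(1,0)=0.0000, V(1,1)=10.4800
  t=0,j=0: stock 26.0000 → up 34.3200 (V=10.4800), down 20.8000 (V=0.0000). Price 7.0457; hedge Δ=0.7751, bond B=-13.1082.
Check: Δ(0,0)·S0 + B(0,0) = 7.0457 = V0.

(0,0): Delta=0.7751 Bond=-13.1082
V0=7.0457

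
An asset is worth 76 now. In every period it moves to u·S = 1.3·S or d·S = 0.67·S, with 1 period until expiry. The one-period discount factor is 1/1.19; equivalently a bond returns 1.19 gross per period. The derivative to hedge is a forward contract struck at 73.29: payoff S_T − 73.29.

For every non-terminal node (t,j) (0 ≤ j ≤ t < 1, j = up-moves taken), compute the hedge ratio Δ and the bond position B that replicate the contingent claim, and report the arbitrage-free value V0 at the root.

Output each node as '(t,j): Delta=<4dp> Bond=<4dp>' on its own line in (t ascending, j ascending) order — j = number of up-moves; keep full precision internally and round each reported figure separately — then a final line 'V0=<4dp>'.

(0,0): Delta=1.0000 Bond=-61.5882
V0=14.4118

No-arbitrage ⇒ martingale measure with p* = (R−d)/(u−d) = 0.8254.
Terminal payoffs: V(1,0)=-22.3700, V(1,1)=25.5100
Node (0,0) S=76.0000: V=(p*·25.5100+(1−p*)·-22.3700)/1.19=14.4118; Δ=(25.5100−-22.3700)/(98.8000−50.9200)=1.0000; B=V−Δ·S=-61.5882
Check: Δ(0,0)·S0 + B(0,0) = 14.4118 = V0.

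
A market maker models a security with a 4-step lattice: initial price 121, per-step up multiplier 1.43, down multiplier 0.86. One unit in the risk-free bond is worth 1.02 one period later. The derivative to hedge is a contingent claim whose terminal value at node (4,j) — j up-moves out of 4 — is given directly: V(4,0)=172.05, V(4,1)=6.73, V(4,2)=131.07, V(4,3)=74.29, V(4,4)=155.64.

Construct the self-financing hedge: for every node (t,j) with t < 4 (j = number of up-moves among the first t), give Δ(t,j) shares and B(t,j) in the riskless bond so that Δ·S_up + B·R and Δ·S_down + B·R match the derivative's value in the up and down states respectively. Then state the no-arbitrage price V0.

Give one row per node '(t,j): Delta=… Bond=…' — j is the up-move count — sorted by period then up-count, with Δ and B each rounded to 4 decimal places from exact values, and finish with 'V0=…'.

(0,0): Delta=-0.2077 Bond=105.1634
(1,0): Delta=-0.6449 Bond=152.7585
(1,1): Delta=0.4660 Bond=-9.3061
(2,0): Delta=-1.6147 Bond=242.5983
(2,1): Delta=0.8495 Bond=-66.5717
(2,2): Delta=-0.1252 Bond=136.7740
(3,0): Delta=-3.7685 Bond=413.2159
(3,1): Delta=1.7046 Bond=-177.3242
(3,2): Delta=-0.4681 Bond=212.4883
(3,3): Delta=0.4034 Bond=-47.4986
V0=80.0257

Since d<R<u, set p* = (R−d)/(u−d) = 0.2807; price each node as the discounted p*-expectation of its children.
Terminal payoffs: V(4,0)=172.0500, V(4,1)=6.7300, V(4,2)=131.0700, V(4,3)=74.2900, V(4,4)=155.6400
(3,0): S=76.9628. Δ = (V_up−V_dn)/(S_up−S_dn) = (6.7300−172.0500)/(110.0568−66.1880) = -3.7685. V = [p*·6.7300 + (1−p*)·172.0500]/1.02 = 123.1808. B = V − Δ·S = 413.2159.
(3,1): S=127.9730. Δ = (V_up−V_dn)/(S_up−S_dn) = (131.0700−6.7300)/(183.0014−110.0568) = 1.7046. V = [p*·131.0700 + (1−p*)·6.7300]/1.02 = 40.8161. B = V − Δ·S = -177.3242.
(3,2): S=212.7923. Δ = (V_up−V_dn)/(S_up−S_dn) = (74.2900−131.0700)/(304.2930−183.0014) = -0.4681. V = [p*·74.2900 + (1−p*)·131.0700]/1.02 = 112.8743. B = V − Δ·S = 212.4883.
(3,3): S=353.8290. Δ = (V_up−V_dn)/(S_up−S_dn) = (155.6400−74.2900)/(505.9755−304.2930) = 0.4034. V = [p*·155.6400 + (1−p*)·74.2900]/1.02 = 95.2207. B = V − Δ·S = -47.4986.
(2,0): S=89.4916. Δ = (V_up−V_dn)/(S_up−S_dn) = (40.8161−123.1808)/(127.9730−76.9628) = -1.6147. V = [p*·40.8161 + (1−p*)·123.1808]/1.02 = 98.0989. B = V − Δ·S = 242.5983.
(2,1): S=148.8058. Δ = (V_up−V_dn)/(S_up−S_dn) = (112.8743−40.8161)/(212.7923−127.9730) = 0.8495. V = [p*·112.8743 + (1−p*)·40.8161]/1.02 = 59.8461. B = V − Δ·S = -66.5717.
(2,2): S=247.4329. Δ = (V_up−V_dn)/(S_up−S_dn) = (95.2207−112.8743)/(353.8290−212.7923) = -0.1252. V = [p*·95.2207 + (1−p*)·112.8743]/1.02 = 105.8028. B = V − Δ·S = 136.7740.
(1,0): S=104.0600. Δ = (V_up−V_dn)/(S_up−S_dn) = (59.8461−98.0989)/(148.8058−89.4916) = -0.6449. V = [p*·59.8461 + (1−p*)·98.0989]/1.02 = 85.6483. B = V − Δ·S = 152.7585.
(1,1): S=173.0300. Δ = (V_up−V_dn)/(S_up−S_dn) = (105.8028−59.8461)/(247.4329−148.8058) = 0.4660. V = [p*·105.8028 + (1−p*)·59.8461]/1.02 = 71.3198. B = V − Δ·S = -9.3061.
(0,0): S=121.0000. Δ = (V_up−V_dn)/(S_up−S_dn) = (71.3198−85.6483)/(173.0300−104.0600) = -0.2077. V = [p*·71.3198 + (1−p*)·85.6483]/1.02 = 80.0257. B = V − Δ·S = 105.1634.
Root portfolio cost Δ·121+B reproduces V0=80.0257.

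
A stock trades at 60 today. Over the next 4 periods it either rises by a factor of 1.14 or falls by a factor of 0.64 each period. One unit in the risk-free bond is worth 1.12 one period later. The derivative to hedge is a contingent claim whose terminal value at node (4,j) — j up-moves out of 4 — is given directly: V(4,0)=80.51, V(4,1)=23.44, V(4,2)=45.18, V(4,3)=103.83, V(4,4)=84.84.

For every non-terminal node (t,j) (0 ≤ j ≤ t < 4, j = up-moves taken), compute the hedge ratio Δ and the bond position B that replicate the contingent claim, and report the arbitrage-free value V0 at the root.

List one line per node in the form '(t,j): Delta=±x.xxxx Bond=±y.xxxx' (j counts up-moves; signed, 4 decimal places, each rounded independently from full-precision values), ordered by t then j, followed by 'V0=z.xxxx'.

No-arbitrage ⇒ martingale measure with p* = (R−d)/(u−d) = 0.9600.
At expiry t=4: V(4,0)=80.5100, V(4,1)=23.4400, V(4,2)=45.1800, V(4,3)=103.8300, V(4,4)=84.8400
Node (3,0) S=15.7286: V=(p*·23.4400+(1−p*)·80.5100)/1.12=22.9668; Δ=(23.4400−80.5100)/(17.9306−10.0663)=-7.2568; B=V−Δ·S=137.1068
Node (3,1) S=28.0166: V=(p*·45.1800+(1−p*)·23.4400)/1.12=39.5629; Δ=(45.1800−23.4400)/(31.9390−17.9306)=1.5519; B=V−Δ·S=-3.9171
Node (3,2) S=49.9046: V=(p*·103.8300+(1−p*)·45.1800)/1.12=90.6107; Δ=(103.8300−45.1800)/(56.8913−31.9390)=2.3505; B=V−Δ·S=-26.6893
Node (3,3) S=88.8926: V=(p*·84.8400+(1−p*)·103.8300)/1.12=76.4282; Δ=(84.8400−103.8300)/(101.3376−56.8913)=-0.4273; B=V−Δ·S=114.4082
Node (2,0) S=24.5760: V=(p*·39.5629+(1−p*)·22.9668)/1.12=34.7313; Δ=(39.5629−22.9668)/(28.0166−15.7286)=1.3506; B=V−Δ·S=1.5391
Node (2,1) S=43.7760: V=(p*·90.6107+(1−p*)·39.5629)/1.12=79.0793; Δ=(90.6107−39.5629)/(49.9046−28.0166)=2.3322; B=V−Δ·S=-23.0164
Node (2,2) S=77.9760: V=(p*·76.4282+(1−p*)·90.6107)/1.12=68.7460; Δ=(76.4282−90.6107)/(88.8926−49.9046)=-0.3638; B=V−Δ·S=97.1110
Node (1,0) S=38.4000: V=(p*·79.0793+(1−p*)·34.7313)/1.12=69.0226; Δ=(79.0793−34.7313)/(43.7760−24.5760)=2.3098; B=V−Δ·S=-19.6734
Node (1,1) S=68.4000: V=(p*·68.7460+(1−p*)·79.0793)/1.12=61.7494; Δ=(68.7460−79.0793)/(77.9760−43.7760)=-0.3021; B=V−Δ·S=82.4160
Node (0,0) S=60.0000: V=(p*·61.7494+(1−p*)·69.0226)/1.12=55.3932; Δ=(61.7494−69.0226)/(68.4000−38.4000)=-0.2424; B=V−Δ·S=69.9396
Each (Δ,B) replicates both successor values, so the strategy is self-financing and V0 is arbitrage-free.

(0,0): Delta=-0.2424 Bond=69.9396
(1,0): Delta=2.3098 Bond=-19.6734
(1,1): Delta=-0.3021 Bond=82.4160
(2,0): Delta=1.3506 Bond=1.5391
(2,1): Delta=2.3322 Bond=-23.0164
(2,2): Delta=-0.3638 Bond=97.1110
(3,0): Delta=-7.2568 Bond=137.1068
(3,1): Delta=1.5519 Bond=-3.9171
(3,2): Delta=2.3505 Bond=-26.6893
(3,3): Delta=-0.4273 Bond=114.4082
V0=55.3932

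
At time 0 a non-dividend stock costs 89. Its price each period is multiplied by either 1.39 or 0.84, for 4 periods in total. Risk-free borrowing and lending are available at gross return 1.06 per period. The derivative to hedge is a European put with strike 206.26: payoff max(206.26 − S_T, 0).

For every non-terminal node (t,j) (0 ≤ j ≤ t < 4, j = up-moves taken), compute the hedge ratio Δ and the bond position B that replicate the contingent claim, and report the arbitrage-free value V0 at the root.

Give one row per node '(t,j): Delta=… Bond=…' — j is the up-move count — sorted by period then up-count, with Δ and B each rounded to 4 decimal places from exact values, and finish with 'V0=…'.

(0,0): Delta=-0.8617 Bond=153.6236
(1,0): Delta=-1.0000 Bond=173.1799
(1,1): Delta=-0.7363 Bond=147.3327
(2,0): Delta=-1.0000 Bond=183.5707
(2,1): Delta=-1.0000 Bond=183.5707
(2,2): Delta=-0.4973 Bond=115.0756
(3,0): Delta=-1.0000 Bond=194.5849
(3,1): Delta=-1.0000 Bond=194.5849
(3,2): Delta=-1.0000 Bond=194.5849
(3,3): Delta=-0.0417 Bond=13.0730
V0=76.9318

Since d<R<u, set p* = (R−d)/(u−d) = 0.4000; price each node as the discounted p*-expectation of its children.
Terminal payoffs: V(4,0)=161.9494, V(4,1)=132.9366, V(4,2)=84.9272, V(4,3)=5.4831, V(4,4)=0.0000
(3,0): S=52.7507. Δ = (V_up−V_dn)/(S_up−S_dn) = (132.9366−161.9494)/(73.3234−44.3106) = -1.0000. V = [p*·132.9366 + (1−p*)·161.9494]/1.06 = 141.8342. B = V − Δ·S = 194.5849.
(3,1): S=87.2898. Δ = (V_up−V_dn)/(S_up−S_dn) = (84.9272−132.9366)/(121.3328−73.3234) = -1.0000. V = [p*·84.9272 + (1−p*)·132.9366]/1.06 = 107.2951. B = V − Δ·S = 194.5849.
(3,2): S=144.4438. Δ = (V_up−V_dn)/(S_up−S_dn) = (5.4831−84.9272)/(200.7769−121.3328) = -1.0000. V = [p*·5.4831 + (1−p*)·84.9272]/1.06 = 50.1411. B = V − Δ·S = 194.5849.
(3,3): S=239.0201. Δ = (V_up−V_dn)/(S_up−S_dn) = (0.0000−5.4831)/(332.2379−200.7769) = -0.0417. V = [p*·0.0000 + (1−p*)·5.4831]/1.06 = 3.1037. B = V − Δ·S = 13.0730.
(2,0): S=62.7984. Δ = (V_up−V_dn)/(S_up−S_dn) = (107.2951−141.8342)/(87.2898−52.7507) = -1.0000. V = [p*·107.2951 + (1−p*)·141.8342]/1.06 = 120.7723. B = V − Δ·S = 183.5707.
(2,1): S=103.9164. Δ = (V_up−V_dn)/(S_up−S_dn) = (50.1411−107.2951)/(144.4438−87.2898) = -1.0000. V = [p*·50.1411 + (1−p*)·107.2951]/1.06 = 79.6543. B = V − Δ·S = 183.5707.
(2,2): S=171.9569. Δ = (V_up−V_dn)/(S_up−S_dn) = (3.1037−50.1411)/(239.0201−144.4438) = -0.4973. V = [p*·3.1037 + (1−p*)·50.1411]/1.06 = 29.5530. B = V − Δ·S = 115.0756.
(1,0): S=74.7600. Δ = (V_up−V_dn)/(S_up−S_dn) = (79.6543−120.7723)/(103.9164−62.7984) = -1.0000. V = [p*·79.6543 + (1−p*)·120.7723]/1.06 = 98.4199. B = V − Δ·S = 173.1799.
(1,1): S=123.7100. Δ = (V_up−V_dn)/(S_up−S_dn) = (29.5530−79.6543)/(171.9569−103.9164) = -0.7363. V = [p*·29.5530 + (1−p*)·79.6543]/1.06 = 56.2394. B = V − Δ·S = 147.3327.
(0,0): S=89.0000. Δ = (V_up−V_dn)/(S_up−S_dn) = (56.2394−98.4199)/(123.7100−74.7600) = -0.8617. V = [p*·56.2394 + (1−p*)·98.4199]/1.06 = 76.9318. B = V − Δ·S = 153.6236.
Each (Δ,B) replicates both successor values, so the strategy is self-financing and V0 is arbitrage-free.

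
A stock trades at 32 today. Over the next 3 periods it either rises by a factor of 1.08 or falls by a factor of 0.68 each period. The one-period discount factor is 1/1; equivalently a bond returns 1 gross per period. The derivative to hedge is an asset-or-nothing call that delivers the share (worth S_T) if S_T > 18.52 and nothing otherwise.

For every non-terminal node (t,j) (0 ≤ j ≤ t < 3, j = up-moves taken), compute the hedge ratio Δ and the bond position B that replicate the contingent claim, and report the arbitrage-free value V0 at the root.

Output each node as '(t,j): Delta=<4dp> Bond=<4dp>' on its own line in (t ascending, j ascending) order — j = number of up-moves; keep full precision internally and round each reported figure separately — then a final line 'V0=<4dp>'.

Risk-neutral probability p* = (R−d)/(u−d) = (1−0.68)/(1.08−0.68) = 0.8000.
At expiry t=3: V(3,0)=0.0000, V(3,1)=0.0000, V(3,2)=25.3809, V(3,3)=40.3108
  t=2,j=0: stock 14.7968 → up 15.9805 (V=0.0000), down 10.0618 (V=0.0000). Price 0.0000; hedge Δ=0.0000, bond B=0.0000.
  t=2,j=1: stock 23.5008 → up 25.3809 (V=25.3809), down 15.9805 (V=0.0000). Price 20.3047; hedge Δ=2.7000, bond B=-43.1475.
  t=2,j=2: stock 37.3248 → up 40.3108 (V=40.3108), down 25.3809 (V=25.3809). Price 37.3248; hedge Δ=1.0000, bond B=0.0000.
  t=1,j=0: stock 21.7600 → up 23.5008 (V=20.3047), down 14.7968 (V=0.0000). Price 16.2438; hedge Δ=2.3328, bond B=-34.5180.
  t=1,j=1: stock 34.5600 → up 37.3248 (V=37.3248), down 23.5008 (V=20.3047). Price 33.9208; hedge Δ=1.2312, bond B=-8.6295.
  t=0,j=0: stock 32.0000 → up 34.5600 (V=33.9208), down 21.7600 (V=16.2438). Price 30.3854; hedge Δ=1.3810, bond B=-13.8072.
Check: Δ(0,0)·S0 + B(0,0) = 30.3854 = V0.

(0,0): Delta=1.3810 Bond=-13.8072
(1,0): Delta=2.3328 Bond=-34.5180
(1,1): Delta=1.2312 Bond=-8.6295
(2,0): Delta=0.0000 Bond=0.0000
(2,1): Delta=2.7000 Bond=-43.1475
(2,2): Delta=1.0000 Bond=0.0000
V0=30.3854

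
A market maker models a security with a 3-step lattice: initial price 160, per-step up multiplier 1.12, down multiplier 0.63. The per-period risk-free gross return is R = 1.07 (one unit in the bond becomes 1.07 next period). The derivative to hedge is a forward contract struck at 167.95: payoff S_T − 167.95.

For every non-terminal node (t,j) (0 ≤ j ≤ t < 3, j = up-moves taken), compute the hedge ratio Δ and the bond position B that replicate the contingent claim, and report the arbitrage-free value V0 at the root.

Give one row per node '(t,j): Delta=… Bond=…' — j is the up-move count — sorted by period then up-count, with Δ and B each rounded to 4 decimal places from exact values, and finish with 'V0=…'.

Risk-neutral probability p* = (R−d)/(u−d) = (1.07−0.63)/(1.12−0.63) = 0.8980.
Payoff layer (t=3): V(3,0)=-127.9425, V(3,1)=-96.8255, V(3,2)=-41.5065, V(3,3)=56.8385
(2,0): S=63.5040. Δ = (V_up−V_dn)/(S_up−S_dn) = (-96.8255−-127.9425)/(71.1245−40.0075) = 1.0000. V = [p*·-96.8255 + (1−p*)·-127.9425]/1.07 = -93.4586. B = V − Δ·S = -156.9626.
(2,1): S=112.8960. Δ = (V_up−V_dn)/(S_up−S_dn) = (-41.5065−-96.8255)/(126.4435−71.1245) = 1.0000. V = [p*·-41.5065 + (1−p*)·-96.8255]/1.07 = -44.0666. B = V − Δ·S = -156.9626.
(2,2): S=200.7040. Δ = (V_up−V_dn)/(S_up−S_dn) = (56.8385−-41.5065)/(224.7885−126.4435) = 1.0000. V = [p*·56.8385 + (1−p*)·-41.5065]/1.07 = 43.7414. B = V − Δ·S = -156.9626.
(1,0): S=100.8000. Δ = (V_up−V_dn)/(S_up−S_dn) = (-44.0666−-93.4586)/(112.8960−63.5040) = 1.0000. V = [p*·-44.0666 + (1−p*)·-93.4586]/1.07 = -45.8940. B = V − Δ·S = -146.6940.
(1,1): S=179.2000. Δ = (V_up−V_dn)/(S_up−S_dn) = (43.7414−-44.0666)/(200.7040−112.8960) = 1.0000. V = [p*·43.7414 + (1−p*)·-44.0666]/1.07 = 32.5060. B = V − Δ·S = -146.6940.
(0,0): S=160.0000. Δ = (V_up−V_dn)/(S_up−S_dn) = (32.5060−-45.8940)/(179.2000−100.8000) = 1.0000. V = [p*·32.5060 + (1−p*)·-45.8940]/1.07 = 22.9028. B = V − Δ·S = -137.0972.
Check: Δ(0,0)·S0 + B(0,0) = 22.9028 = V0.

(0,0): Delta=1.0000 Bond=-137.0972
(1,0): Delta=1.0000 Bond=-146.6940
(1,1): Delta=1.0000 Bond=-146.6940
(2,0): Delta=1.0000 Bond=-156.9626
(2,1): Delta=1.0000 Bond=-156.9626
(2,2): Delta=1.0000 Bond=-156.9626
V0=22.9028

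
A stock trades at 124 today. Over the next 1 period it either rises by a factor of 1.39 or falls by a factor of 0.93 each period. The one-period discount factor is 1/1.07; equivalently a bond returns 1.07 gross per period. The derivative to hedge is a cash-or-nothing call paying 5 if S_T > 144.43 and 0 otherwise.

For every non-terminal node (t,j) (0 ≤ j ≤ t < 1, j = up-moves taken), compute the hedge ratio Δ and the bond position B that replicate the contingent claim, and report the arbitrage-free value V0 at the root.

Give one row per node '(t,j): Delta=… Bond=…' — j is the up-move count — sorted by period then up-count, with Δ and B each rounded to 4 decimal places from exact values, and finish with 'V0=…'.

(0,0): Delta=0.0877 Bond=-9.4474
V0=1.4222

Risk-neutral probability p* = (R−d)/(u−d) = (1.07−0.93)/(1.39−0.93) = 0.3043.
Payoff layer (t=1): V(1,0)=0.0000, V(1,1)=5.0000
(0,0): S=124.0000. Δ = (V_up−V_dn)/(S_up−S_dn) = (5.0000−0.0000)/(172.3600−115.3200) = 0.0877. V = [p*·5.0000 + (1−p*)·0.0000]/1.07 = 1.4222. B = V − Δ·S = -9.4474.
The time-0 hedge costs 1.4222, which is the no-arbitrage price.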